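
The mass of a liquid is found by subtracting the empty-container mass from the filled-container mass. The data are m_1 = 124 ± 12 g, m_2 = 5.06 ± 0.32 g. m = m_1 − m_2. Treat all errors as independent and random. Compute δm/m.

Absolute uncertainties add in quadrature for a linear combination:
  (δm_1)² = 144;  (δm_2)² = 0.102
δm = √(144) = 12.0 g
m = 119 g, so δm/m = 12.0/119 = 0.101.

0.101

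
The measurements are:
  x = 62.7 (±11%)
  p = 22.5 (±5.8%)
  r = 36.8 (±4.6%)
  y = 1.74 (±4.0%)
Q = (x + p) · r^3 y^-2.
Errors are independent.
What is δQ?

Let u = x + p = 85.2. δu = √(δx² + δp²) = √(47.6 + 1.70) = 7.02, so δu/u = 0.0824.
Q is then a monomial in u, r, y:
δQ/Q = √((δu/u)² + (3·δr/r)² + (-2·δy/y)²) = √(0.00679 + 0.0190 + 0.00640) = 0.180
Q = 1.4e+06, so δQ = 0.180 × 1.4e+06 = 2.52e+05.

2.52e+05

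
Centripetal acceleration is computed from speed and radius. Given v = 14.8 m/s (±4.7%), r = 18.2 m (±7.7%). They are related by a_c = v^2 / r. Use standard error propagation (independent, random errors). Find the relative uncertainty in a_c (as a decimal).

0.122

For a monomial a_c ∝ v^2, r^-1, fractional errors add in quadrature:
  (2·δv/v)² = (2×0.0470)² = 0.00884;  (-1·δr/r)² = (-1×0.0770)² = 0.00593
δa_c/a_c = √(0.0148) = 0.122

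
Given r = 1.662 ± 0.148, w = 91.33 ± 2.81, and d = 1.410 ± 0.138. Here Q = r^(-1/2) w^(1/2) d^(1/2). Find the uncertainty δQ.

0.598

Q is a product of powers, so relative uncertainties combine in quadrature:
  (−½·δr/r)² = (-0.5×0.0890)² = 0.00198;  (½·δw/w)² = (0.5×0.0308)² = 0.000237;  (½·δd/d)² = (0.5×0.0979)² = 0.00239
δQ/Q = √(0.00461) = 0.0679
Q = 8.802, so δQ = 0.0679 × 8.802 = 0.598.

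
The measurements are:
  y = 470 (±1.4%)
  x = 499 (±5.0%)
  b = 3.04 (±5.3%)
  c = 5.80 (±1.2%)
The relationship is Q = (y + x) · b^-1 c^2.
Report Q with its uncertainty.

10700 ± 686

Let u = y + x = 969. δu = √(δy² + δx²) = √(43.3 + 623) = 25.8, so δu/u = 0.0266.
Q is then a monomial in u, b, c:
δQ/Q = √((δu/u)² + (-1·δb/b)² + (2·δc/c)²) = √(0.000709 + 0.00281 + 0.000576) = 0.0640
Q = 10700, so δQ = 0.0640 × 10700 = 686.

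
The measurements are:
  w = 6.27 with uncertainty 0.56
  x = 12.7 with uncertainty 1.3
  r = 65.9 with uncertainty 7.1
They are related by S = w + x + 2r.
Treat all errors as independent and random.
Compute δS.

14.3

S is a linear combination, so absolute uncertainties add in quadrature:
  (δw)² = 0.314;  (δx)² = 1.69;  (2·δr)² = 202
δS = √(204) = 14.3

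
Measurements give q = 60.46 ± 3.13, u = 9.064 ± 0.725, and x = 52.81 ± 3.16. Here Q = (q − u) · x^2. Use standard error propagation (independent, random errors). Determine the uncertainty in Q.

Let w = q − u = 51.40. δw = √(δq² + δu²) = √(9.80 + 0.526) = 3.21, so δw/w = 0.0625.
Q is then a monomial in w, x:
δQ/Q = √((δw/w)² + (2·δx/x)²) = √(0.00391 + 0.0143) = 0.135
Q = 143300, so δQ = 0.135 × 143300 = 19400.

19400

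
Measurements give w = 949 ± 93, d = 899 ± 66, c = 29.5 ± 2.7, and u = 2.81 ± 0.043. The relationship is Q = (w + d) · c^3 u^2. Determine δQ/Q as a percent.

28.3%

Let h = w + d = 1850. δh = √(δw² + δd²) = √(8650 + 4360) = 114, so δh/h = 0.0617.
Q is then a monomial in h, c, u:
δQ/Q = √((δh/h)² + (3·δc/c)² + (2·δu/u)²) = √(0.00381 + 0.0754 + 0.000937) = 0.283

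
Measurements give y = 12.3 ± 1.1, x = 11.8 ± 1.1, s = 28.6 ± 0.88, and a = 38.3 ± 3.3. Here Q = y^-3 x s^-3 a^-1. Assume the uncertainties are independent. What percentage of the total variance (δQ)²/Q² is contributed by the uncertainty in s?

(δQ/Q)² = (-3·δy/y)² + (1·δx/x)² + (-3·δs/s)² + (-1·δa/a)²
  y term: (-3×0.0894)² = 0.0720
  x term: (1×0.0932)² = 0.00869
  s term: (-3×0.0308)² = 0.00852
  a term: (-1×0.0862)² = 0.00742
Total = 0.0966. Share from s = 0.00852/0.0966 = 0.0882.

8.82%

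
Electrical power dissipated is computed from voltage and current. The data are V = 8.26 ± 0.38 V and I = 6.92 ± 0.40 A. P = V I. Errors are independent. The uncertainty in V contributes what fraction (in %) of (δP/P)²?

38.8%

(δP/P)² = (1·δV/V)² + (1·δI/I)²
  V term: (1×0.0460)² = 0.00212
  I term: (1×0.0578)² = 0.00334
Total = 0.00546. Share from V = 0.00212/0.00546 = 0.388.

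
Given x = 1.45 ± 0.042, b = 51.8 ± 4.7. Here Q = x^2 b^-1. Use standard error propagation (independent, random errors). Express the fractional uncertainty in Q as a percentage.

Products/powers → add relative errors in quadrature, weighted by exponent:
  (2·δx/x)² = (2×0.0290)² = 0.00336;  (-1·δb/b)² = (-1×0.0907)² = 0.00823
δQ/Q = √(0.0116) = 0.108

10.8%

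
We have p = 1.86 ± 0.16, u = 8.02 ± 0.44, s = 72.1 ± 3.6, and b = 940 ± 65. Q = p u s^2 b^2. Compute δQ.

Q is a product of powers, so relative uncertainties combine in quadrature:
  (1·δp/p)² = (1×0.0860)² = 0.00740;  (1·δu/u)² = (1×0.0549)² = 0.00301;  (2·δs/s)² = (2×0.0499)² = 0.00997;  (2·δb/b)² = (2×0.0691)² = 0.0191
δQ/Q = √(0.0395) = 0.199
Q = 6.85e+10, so δQ = 0.199 × 6.85e+10 = 1.36e+10.

1.36e+10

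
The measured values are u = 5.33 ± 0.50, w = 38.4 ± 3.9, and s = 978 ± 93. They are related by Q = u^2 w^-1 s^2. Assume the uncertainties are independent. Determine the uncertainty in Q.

Q is a product of powers, so relative uncertainties combine in quadrature:
  (2·δu/u)² = (2×0.0938)² = 0.0352;  (-1·δw/w)² = (-1×0.102)² = 0.0103;  (2·δs/s)² = (2×0.0951)² = 0.0362
δQ/Q = √(0.0817) = 0.286
Q = 7.08e+05, so δQ = 0.286 × 7.08e+05 = 2.02e+05.

2.02e+05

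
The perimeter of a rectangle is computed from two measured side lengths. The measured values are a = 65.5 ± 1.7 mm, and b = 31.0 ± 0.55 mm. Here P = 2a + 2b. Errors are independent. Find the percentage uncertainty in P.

Each term contributes (cᵢ δxᵢ)² to (δP)²:
  (2·δa)² = 11.6;  (2·δb)² = 1.21
δP = √(12.8) = 3.57 mm
P = 193 mm, so δP/P = 3.57/193 = 0.0185.

1.85%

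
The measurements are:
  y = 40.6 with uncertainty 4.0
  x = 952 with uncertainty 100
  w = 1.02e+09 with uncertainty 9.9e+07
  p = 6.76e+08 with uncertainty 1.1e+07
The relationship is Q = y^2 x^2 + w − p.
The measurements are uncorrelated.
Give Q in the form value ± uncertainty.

Let h = y^2·x^2 = 1.49e+09. δh/h = √((2·δy/y)² + (2·δx/x)²) = √(0.0388 + 0.0441) = 0.288, so δh = 4.3e+08.
Q = h + w − p: δQ = √(δh² + δw² + δp²) = √(1.85e+17 + 9.8e+15 + 1.21e+14) = 4.42e+08
Q = 1.84e+09.

(1.84 ± 0.442) × 10^9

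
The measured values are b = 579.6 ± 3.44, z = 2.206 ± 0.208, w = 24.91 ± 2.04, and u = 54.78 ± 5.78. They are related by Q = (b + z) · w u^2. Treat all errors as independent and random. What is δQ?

9.85e+06

Let h = b + z = 581.8. δh = √(δb² + δz²) = √(11.8 + 0.0433) = 3.45, so δh/h = 0.00592.
Q is then a monomial in h, w, u:
δQ/Q = √((δh/h)² + (1·δw/w)² + (2·δu/u)²) = √(3.51e-05 + 0.00671 + 0.0445) = 0.226
Q = 4.349e+07, so δQ = 0.226 × 4.349e+07 = 9.85e+06.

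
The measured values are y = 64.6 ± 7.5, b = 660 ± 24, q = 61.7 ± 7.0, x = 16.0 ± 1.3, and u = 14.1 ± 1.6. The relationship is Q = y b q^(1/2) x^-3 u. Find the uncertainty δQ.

Relative error in a monomial: (δQ/Q)² = Σ (nᵢ · δxᵢ/xᵢ)².
  (1·δy/y)² = (1×0.116)² = 0.0135;  (1·δb/b)² = (1×0.0364)² = 0.00132;  (½·δq/q)² = (0.5×0.113)² = 0.00322;  (-3·δx/x)² = (-3×0.0813)² = 0.0594;  (1·δu/u)² = (1×0.113)² = 0.0129
δQ/Q = √(0.0903) = 0.301
Q = 1150, so δQ = 0.301 × 1150 = 346.

346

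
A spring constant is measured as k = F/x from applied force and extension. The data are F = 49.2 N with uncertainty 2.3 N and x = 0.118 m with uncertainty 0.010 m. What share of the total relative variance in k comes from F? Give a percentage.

(δk/k)² = (1·δF/F)² + (-1·δx/x)²
  F term: (1×0.0467)² = 0.00219
  x term: (-1×0.0847)² = 0.00718
Total = 0.00937. Share from F = 0.00219/0.00937 = 0.233.

23.3%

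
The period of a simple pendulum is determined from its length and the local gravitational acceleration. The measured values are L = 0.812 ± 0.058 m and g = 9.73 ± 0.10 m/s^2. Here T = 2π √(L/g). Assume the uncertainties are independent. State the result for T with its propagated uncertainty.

Each factor contributes (exponent × relative error)² to (δT/T)²:
  (½·δL/L)² = (0.5×0.0714)² = 0.00128;  (−½·δg/g)² = (-0.5×0.0103)² = 2.64e-05
δT/T = √(0.00130) = 0.0361
T = 1.82 s, so δT = 0.0361 × 1.82 = 0.0655 s.

1.82 ± 0.0655 s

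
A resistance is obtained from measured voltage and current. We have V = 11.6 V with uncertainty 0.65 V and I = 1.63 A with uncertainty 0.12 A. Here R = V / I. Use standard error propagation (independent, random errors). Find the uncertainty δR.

0.658 Ω

Since R is a product/quotient, work with relative uncertainties:
  (1·δV/V)² = (1×0.0560)² = 0.00314;  (-1·δI/I)² = (-1×0.0736)² = 0.00542
δR/R = √(0.00856) = 0.0925
R = 7.12 Ω, so δR = 0.0925 × 7.12 = 0.658 Ω.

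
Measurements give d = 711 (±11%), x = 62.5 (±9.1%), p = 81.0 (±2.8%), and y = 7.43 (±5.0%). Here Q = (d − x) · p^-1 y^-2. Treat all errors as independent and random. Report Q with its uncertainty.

Let u = d − x = 648. δu = √(δd² + δx²) = √(6120 + 32.3) = 78.4, so δu/u = 0.121.
Q is then a monomial in u, p, y:
δQ/Q = √((δu/u)² + (-1·δp/p)² + (-2·δy/y)²) = √(0.0146 + 0.000784 + 0.0100) = 0.159
Q = 0.145, so δQ = 0.159 × 0.145 = 0.0231.

0.145 ± 0.0231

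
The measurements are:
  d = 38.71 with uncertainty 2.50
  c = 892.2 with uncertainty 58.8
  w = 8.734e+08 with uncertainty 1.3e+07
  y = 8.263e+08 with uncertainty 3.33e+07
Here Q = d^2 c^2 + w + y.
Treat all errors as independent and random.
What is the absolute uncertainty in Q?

2.23e+08

Let p = d^2·c^2 = 1.193e+09. δp/p = √((2·δd/d)² + (2·δc/c)²) = √(0.0167 + 0.0174) = 0.185, so δp = 2.2e+08.
Q = p + w + y: δQ = √(δp² + δw² + δy²) = √(4.85e+16 + 1.69e+14 + 1.11e+15) = 2.23e+08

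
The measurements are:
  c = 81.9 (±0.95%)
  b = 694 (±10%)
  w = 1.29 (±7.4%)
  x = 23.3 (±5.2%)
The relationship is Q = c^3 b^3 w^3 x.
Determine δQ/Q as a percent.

Products/powers → add relative errors in quadrature, weighted by exponent:
  (3·δc/c)² = (3×0.00950)² = 0.000812;  (3·δb/b)² = (3×0.100)² = 0.0900;  (3·δw/w)² = (3×0.0740)² = 0.0493;  (1·δx/x)² = (1×0.0520)² = 0.00270
δQ/Q = √(0.143) = 0.378

37.8%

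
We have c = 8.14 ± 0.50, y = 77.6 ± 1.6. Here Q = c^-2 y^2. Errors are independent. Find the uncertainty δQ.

11.8

Each factor contributes (exponent × relative error)² to (δQ/Q)²:
  (-2·δc/c)² = (-2×0.0614)² = 0.0151;  (2·δy/y)² = (2×0.0206)² = 0.00170
δQ/Q = √(0.0168) = 0.130
Q = 90.9, so δQ = 0.130 × 90.9 = 11.8.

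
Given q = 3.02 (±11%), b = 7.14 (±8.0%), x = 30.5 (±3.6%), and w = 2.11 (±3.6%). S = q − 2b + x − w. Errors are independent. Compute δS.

1.62

S is a linear combination, so absolute uncertainties add in quadrature:
  (δq)² = 0.110;  (2·δb)² = 1.31;  (δx)² = 1.21;  (δw)² = 0.00577
δS = √(2.63) = 1.62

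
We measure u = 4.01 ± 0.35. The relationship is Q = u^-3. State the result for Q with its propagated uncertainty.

0.0155 ± 0.00406

Each factor contributes (exponent × relative error)² to (δQ/Q)²:
  (-3·δu/u)² = (-3×0.0873)² = 0.0686
δQ/Q = √(0.0686) = 0.262
Q = 0.0155, so δQ = 0.262 × 0.0155 = 0.00406.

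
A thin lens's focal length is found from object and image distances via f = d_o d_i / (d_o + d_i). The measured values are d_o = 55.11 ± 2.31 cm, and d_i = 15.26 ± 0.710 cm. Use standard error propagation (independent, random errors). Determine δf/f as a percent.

3.76%

∂f/∂d_o = (d_i/(d_o+d_i))² = 0.0470;  ∂f/∂d_i = (d_o/(d_o+d_i))² = 0.613
δf = √((∂f/∂d_o · δd_o)² + (∂f/∂d_i · δd_i)²) = √(0.0118 + 0.190) = 0.449 cm
f = 11.95 cm, so δf/f = 0.449/11.95 = 0.0376.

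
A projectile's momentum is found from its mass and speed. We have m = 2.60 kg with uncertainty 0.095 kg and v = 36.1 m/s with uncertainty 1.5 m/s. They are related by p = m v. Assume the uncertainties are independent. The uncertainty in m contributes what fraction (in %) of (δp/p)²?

43.6%

(δp/p)² = (1·δm/m)² + (1·δv/v)²
  m term: (1×0.0365)² = 0.00134
  v term: (1×0.0416)² = 0.00173
Total = 0.00306. Share from m = 0.00134/0.00306 = 0.436.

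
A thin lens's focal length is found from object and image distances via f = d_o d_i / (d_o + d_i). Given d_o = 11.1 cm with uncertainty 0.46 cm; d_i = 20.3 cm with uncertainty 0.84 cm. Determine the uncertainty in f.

∂f/∂d_o = (d_i/(d_o+d_i))² = 0.418;  ∂f/∂d_i = (d_o/(d_o+d_i))² = 0.125
δf = √((∂f/∂d_o · δd_o)² + (∂f/∂d_i · δd_i)²) = √(0.0370 + 0.0110) = 0.219 cm

0.219 cm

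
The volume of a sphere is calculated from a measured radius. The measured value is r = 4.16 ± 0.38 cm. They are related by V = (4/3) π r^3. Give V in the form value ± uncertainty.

302 ± 82.6 cm^3

V ∝ r^3, so δV/V = |3| · δr/r = 3 × 0.0913 = 0.274.
V = 302 cm^3, so δV = 0.274 × 302 = 82.6 cm^3.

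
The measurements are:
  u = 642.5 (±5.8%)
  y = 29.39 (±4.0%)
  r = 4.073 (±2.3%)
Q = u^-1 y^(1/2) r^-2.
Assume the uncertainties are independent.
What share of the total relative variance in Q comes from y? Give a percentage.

(δQ/Q)² = (-1·δu/u)² + (½·δy/y)² + (-2·δr/r)²
  u term: (-1×0.0580)² = 0.00336
  y term: (0.5×0.0400)² = 0.000400
  r term: (-2×0.0230)² = 0.00212
Total = 0.00588. Share from y = 0.000400/0.00588 = 0.0680.

6.80%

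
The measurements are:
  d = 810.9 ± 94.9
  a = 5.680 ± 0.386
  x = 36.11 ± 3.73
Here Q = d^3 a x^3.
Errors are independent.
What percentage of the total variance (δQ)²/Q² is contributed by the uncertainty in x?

(δQ/Q)² = (3·δd/d)² + (1·δa/a)² + (3·δx/x)²
  d term: (3×0.117)² = 0.123
  a term: (1×0.0680)² = 0.00462
  x term: (3×0.103)² = 0.0960
Total = 0.224. Share from x = 0.0960/0.224 = 0.429.

42.9%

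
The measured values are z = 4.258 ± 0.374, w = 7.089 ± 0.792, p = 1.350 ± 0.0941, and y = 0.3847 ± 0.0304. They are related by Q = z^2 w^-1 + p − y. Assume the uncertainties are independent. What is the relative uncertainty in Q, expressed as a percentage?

15.4%

Let h = z^2·w^-1 = 2.558. δh/h = √((2·δz/z)² + (-1·δw/w)²) = √(0.0309 + 0.0125) = 0.208, so δh = 0.532.
Q = h + p − y: δQ = √(δh² + δp² + δy²) = √(0.284 + 0.00885 + 0.000924) = 0.542
Q = 3.523, so δQ/Q = 0.542/3.523 = 0.154.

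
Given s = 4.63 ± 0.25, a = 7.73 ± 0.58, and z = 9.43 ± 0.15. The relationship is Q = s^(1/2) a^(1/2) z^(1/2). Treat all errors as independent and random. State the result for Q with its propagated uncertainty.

18.4 ± 0.862

Q is a product of powers, so relative uncertainties combine in quadrature:
  (½·δs/s)² = (0.5×0.0540)² = 0.000729;  (½·δa/a)² = (0.5×0.0750)² = 0.00141;  (½·δz/z)² = (0.5×0.0159)² = 6.33e-05
δQ/Q = √(0.00220) = 0.0469
Q = 18.4, so δQ = 0.0469 × 18.4 = 0.862.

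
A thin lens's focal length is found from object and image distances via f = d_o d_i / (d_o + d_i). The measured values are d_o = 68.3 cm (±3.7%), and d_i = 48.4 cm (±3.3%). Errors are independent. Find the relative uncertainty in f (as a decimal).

0.0247

∂f/∂d_o = (d_i/(d_o+d_i))² = 0.172;  ∂f/∂d_i = (d_o/(d_o+d_i))² = 0.343
δf = √((∂f/∂d_o · δd_o)² + (∂f/∂d_i · δd_i)²) = √(0.189 + 0.299) = 0.699 cm
f = 28.3 cm, so δf/f = 0.699/28.3 = 0.0247.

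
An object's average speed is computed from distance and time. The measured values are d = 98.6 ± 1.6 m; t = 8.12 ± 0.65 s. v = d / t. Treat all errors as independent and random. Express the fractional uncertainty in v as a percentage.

8.17%

Products/powers → add relative errors in quadrature, weighted by exponent:
  (1·δd/d)² = (1×0.0162)² = 0.000263;  (-1·δt/t)² = (-1×0.0800)² = 0.00641
δv/v = √(0.00667) = 0.0817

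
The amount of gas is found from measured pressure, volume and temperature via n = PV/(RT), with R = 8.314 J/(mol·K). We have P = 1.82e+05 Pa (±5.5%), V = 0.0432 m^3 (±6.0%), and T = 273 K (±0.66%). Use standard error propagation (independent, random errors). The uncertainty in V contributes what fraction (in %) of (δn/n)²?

54.0%

(δn/n)² = (1·δP/P)² + (1·δV/V)² + (-1·δT/T)²
  P term: (1×0.0550)² = 0.00302
  V term: (1×0.0600)² = 0.00360
  T term: (-1×0.00660)² = 4.36e-05
Total = 0.00667. Share from V = 0.00360/0.00667 = 0.540.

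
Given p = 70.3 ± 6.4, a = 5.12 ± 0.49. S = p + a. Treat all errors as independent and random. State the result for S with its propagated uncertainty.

Absolute uncertainties add in quadrature for a linear combination:
  (δp)² = 41.0;  (δa)² = 0.240
δS = √(41.2) = 6.42
S = 75.4.

75.4 ± 6.42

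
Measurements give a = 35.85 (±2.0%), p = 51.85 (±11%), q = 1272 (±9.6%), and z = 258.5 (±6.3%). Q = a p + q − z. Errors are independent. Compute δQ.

Let w = a·p = 1859. δw/w = √((1·δa/a)² + (1·δp/p)²) = √(0.000400 + 0.0121) = 0.112, so δw = 208.
Q = w + q − z: δQ = √(δw² + δq² + δz²) = √(43200 + 14900 + 265) = 242

242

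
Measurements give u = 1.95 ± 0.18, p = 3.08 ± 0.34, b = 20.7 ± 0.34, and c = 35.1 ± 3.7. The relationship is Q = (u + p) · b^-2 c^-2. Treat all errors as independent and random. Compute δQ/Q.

0.227

Let w = u + p = 5.03. δw = √(δu² + δp²) = √(0.0324 + 0.116) = 0.385, so δw/w = 0.0765.
Q is then a monomial in w, b, c:
δQ/Q = √((δw/w)² + (-2·δb/b)² + (-2·δc/c)²) = √(0.00585 + 0.00108 + 0.0444) = 0.227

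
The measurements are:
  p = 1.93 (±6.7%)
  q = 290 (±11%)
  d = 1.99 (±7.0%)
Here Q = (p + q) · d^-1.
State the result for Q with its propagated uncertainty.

Let u = p + q = 292. δu = √(δp² + δq²) = √(0.0167 + 1020) = 31.9, so δu/u = 0.109.
Q is then a monomial in u, d:
δQ/Q = √((δu/u)² + (-1·δd/d)²) = √(0.0119 + 0.00490) = 0.130
Q = 147, so δQ = 0.130 × 147 = 19.0.

147 ± 19.0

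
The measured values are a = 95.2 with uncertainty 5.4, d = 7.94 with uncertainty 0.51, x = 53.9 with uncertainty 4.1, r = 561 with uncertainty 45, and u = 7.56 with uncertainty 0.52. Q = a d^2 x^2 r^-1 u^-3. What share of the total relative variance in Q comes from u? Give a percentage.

(δQ/Q)² = (1·δa/a)² + (2·δd/d)² + (2·δx/x)² + (-1·δr/r)² + (-3·δu/u)²
  a term: (1×0.0567)² = 0.00322
  d term: (2×0.0642)² = 0.0165
  x term: (2×0.0761)² = 0.0231
  r term: (-1×0.0802)² = 0.00643
  u term: (-3×0.0688)² = 0.0426
Total = 0.0919. Share from u = 0.0426/0.0919 = 0.463.

46.3%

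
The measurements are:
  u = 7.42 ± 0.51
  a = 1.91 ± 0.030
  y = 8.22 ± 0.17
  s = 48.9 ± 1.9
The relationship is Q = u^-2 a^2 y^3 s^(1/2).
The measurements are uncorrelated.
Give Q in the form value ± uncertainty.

257 ± 40.0

Products/powers → add relative errors in quadrature, weighted by exponent:
  (-2·δu/u)² = (-2×0.0687)² = 0.0189;  (2·δa/a)² = (2×0.0157)² = 0.000987;  (3·δy/y)² = (3×0.0207)² = 0.00385;  (½·δs/s)² = (0.5×0.0389)² = 0.000377
δQ/Q = √(0.0241) = 0.155
Q = 257, so δQ = 0.155 × 257 = 40.0.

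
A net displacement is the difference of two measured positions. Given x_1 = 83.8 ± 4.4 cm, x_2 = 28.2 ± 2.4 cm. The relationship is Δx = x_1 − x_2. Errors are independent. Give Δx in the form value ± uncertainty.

Sums and differences: (δΔx)² = Σ (cᵢ δxᵢ)².
  (δx_1)² = 19.4;  (δx_2)² = 5.76
δΔx = √(25.1) = 5.01 cm
Δx = 55.6 cm.

55.6 ± 5.01 cm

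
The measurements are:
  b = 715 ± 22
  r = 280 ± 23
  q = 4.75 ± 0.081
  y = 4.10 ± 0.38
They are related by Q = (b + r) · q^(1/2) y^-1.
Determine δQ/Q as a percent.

Let u = b + r = 995. δu = √(δb² + δr²) = √(484 + 529) = 31.8, so δu/u = 0.0320.
Q is then a monomial in u, q, y:
δQ/Q = √((δu/u)² + (½·δq/q)² + (-1·δy/y)²) = √(0.00102 + 7.27e-05 + 0.00859) = 0.0984

9.84%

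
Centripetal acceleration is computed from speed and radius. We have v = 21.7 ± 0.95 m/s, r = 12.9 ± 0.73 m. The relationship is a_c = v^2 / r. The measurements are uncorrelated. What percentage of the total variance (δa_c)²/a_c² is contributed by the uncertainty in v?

(δa_c/a_c)² = (2·δv/v)² + (-1·δr/r)²
  v term: (2×0.0438)² = 0.00767
  r term: (-1×0.0566)² = 0.00320
Total = 0.0109. Share from v = 0.00767/0.0109 = 0.705.

70.5%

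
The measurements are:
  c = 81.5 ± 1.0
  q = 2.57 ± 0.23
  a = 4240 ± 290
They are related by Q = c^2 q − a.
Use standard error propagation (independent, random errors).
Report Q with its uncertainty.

Let p = c^2·q = 17100. δp/p = √((2·δc/c)² + (1·δq/q)²) = √(0.000602 + 0.00801) = 0.0928, so δp = 1580.
Q = p − a: δQ = √(δp² + δa²) = √(2.51e+06 + 84100) = 1610
Q = 12800.

12800 ± 1610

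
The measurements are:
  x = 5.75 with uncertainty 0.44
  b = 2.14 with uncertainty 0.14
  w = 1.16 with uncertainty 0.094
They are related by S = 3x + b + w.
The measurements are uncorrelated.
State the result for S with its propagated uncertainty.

Each term contributes (cᵢ δxᵢ)² to (δS)²:
  (3·δx)² = 1.74;  (δb)² = 0.0196;  (δw)² = 0.00884
δS = √(1.77) = 1.33
S = 20.6.

20.6 ± 1.33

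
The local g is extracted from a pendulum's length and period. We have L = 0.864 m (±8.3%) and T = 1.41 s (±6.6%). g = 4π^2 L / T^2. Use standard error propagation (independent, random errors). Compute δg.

g is a product of powers, so relative uncertainties combine in quadrature:
  (1·δL/L)² = (1×0.0830)² = 0.00689;  (-2·δT/T)² = (-2×0.0660)² = 0.0174
δg/g = √(0.0243) = 0.156
g = 17.2 m/s^2, so δg = 0.156 × 17.2 = 2.68 m/s^2.

2.68 m/s^2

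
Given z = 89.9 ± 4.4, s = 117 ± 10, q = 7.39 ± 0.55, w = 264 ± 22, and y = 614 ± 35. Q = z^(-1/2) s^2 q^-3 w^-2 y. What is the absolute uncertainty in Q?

0.0105

Since Q is a product/quotient, work with relative uncertainties:
  (−½·δz/z)² = (-0.5×0.0489)² = 0.000599;  (2·δs/s)² = (2×0.0855)² = 0.0292;  (-3·δq/q)² = (-3×0.0744)² = 0.0499;  (-2·δw/w)² = (-2×0.0833)² = 0.0278;  (1·δy/y)² = (1×0.0570)² = 0.00325
δQ/Q = √(0.111) = 0.333
Q = 0.0315, so δQ = 0.333 × 0.0315 = 0.0105.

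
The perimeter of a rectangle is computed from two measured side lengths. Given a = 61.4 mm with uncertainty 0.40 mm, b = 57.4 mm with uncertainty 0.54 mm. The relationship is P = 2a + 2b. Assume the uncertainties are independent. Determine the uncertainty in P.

For a sum/difference, combine absolute errors in quadrature:
  (2·δa)² = 0.640;  (2·δb)² = 1.17
δP = √(1.81) = 1.34 mm

1.34 mm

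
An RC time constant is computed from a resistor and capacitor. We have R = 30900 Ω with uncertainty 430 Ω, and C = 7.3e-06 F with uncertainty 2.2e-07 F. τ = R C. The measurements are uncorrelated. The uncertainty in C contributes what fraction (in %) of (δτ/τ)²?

(δτ/τ)² = (1·δR/R)² + (1·δC/C)²
  R term: (1×0.0139)² = 0.000194
  C term: (1×0.0301)² = 0.000908
Total = 0.00110. Share from C = 0.000908/0.00110 = 0.824.

82.4%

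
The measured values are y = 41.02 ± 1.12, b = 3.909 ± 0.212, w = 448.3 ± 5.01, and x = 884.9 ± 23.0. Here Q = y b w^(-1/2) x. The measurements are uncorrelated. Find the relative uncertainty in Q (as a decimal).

Relative error in a monomial: (δQ/Q)² = Σ (nᵢ · δxᵢ/xᵢ)².
  (1·δy/y)² = (1×0.0273)² = 0.000745;  (1·δb/b)² = (1×0.0542)² = 0.00294;  (−½·δw/w)² = (-0.5×0.0112)² = 3.12e-05;  (1·δx/x)² = (1×0.0260)² = 0.000676
δQ/Q = √(0.00439) = 0.0663

0.0663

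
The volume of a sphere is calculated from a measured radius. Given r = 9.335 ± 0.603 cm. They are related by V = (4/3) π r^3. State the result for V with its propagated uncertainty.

V ∝ r^3, so δV/V = |3| · δr/r = 3 × 0.0646 = 0.194.
V = 3407 cm^3, so δV = 0.194 × 3407 = 660 cm^3.

3407 ± 660 cm^3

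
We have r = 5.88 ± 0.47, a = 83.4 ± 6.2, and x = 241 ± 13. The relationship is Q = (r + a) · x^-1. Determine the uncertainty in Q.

Let u = r + a = 89.3. δu = √(δr² + δa²) = √(0.221 + 38.4) = 6.22, so δu/u = 0.0696.
Q is then a monomial in u, x:
δQ/Q = √((δu/u)² + (-1·δx/x)²) = √(0.00485 + 0.00291) = 0.0881
Q = 0.370, so δQ = 0.0881 × 0.370 = 0.0326.

0.0326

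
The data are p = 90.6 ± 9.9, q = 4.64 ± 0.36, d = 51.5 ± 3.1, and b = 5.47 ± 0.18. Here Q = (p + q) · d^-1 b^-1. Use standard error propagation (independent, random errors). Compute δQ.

0.0421

Let u = p + q = 95.2. δu = √(δp² + δq²) = √(98.0 + 0.130) = 9.91, so δu/u = 0.104.
Q is then a monomial in u, d, b:
δQ/Q = √((δu/u)² + (-1·δd/d)² + (-1·δb/b)²) = √(0.0108 + 0.00362 + 0.00108) = 0.125
Q = 0.338, so δQ = 0.125 × 0.338 = 0.0421.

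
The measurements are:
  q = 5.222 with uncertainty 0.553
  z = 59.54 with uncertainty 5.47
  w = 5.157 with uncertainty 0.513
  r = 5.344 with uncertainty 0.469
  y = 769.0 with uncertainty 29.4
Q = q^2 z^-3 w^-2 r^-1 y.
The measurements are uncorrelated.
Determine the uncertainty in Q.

0.000288

Relative error in a monomial: (δQ/Q)² = Σ (nᵢ · δxᵢ/xᵢ)².
  (2·δq/q)² = (2×0.106)² = 0.0449;  (-3·δz/z)² = (-3×0.0919)² = 0.0760;  (-2·δw/w)² = (-2×0.0995)² = 0.0396;  (-1·δr/r)² = (-1×0.0878)² = 0.00770;  (1·δy/y)² = (1×0.0382)² = 0.00146
δQ/Q = √(0.170) = 0.412
Q = 0.0006991, so δQ = 0.412 × 0.0006991 = 0.000288.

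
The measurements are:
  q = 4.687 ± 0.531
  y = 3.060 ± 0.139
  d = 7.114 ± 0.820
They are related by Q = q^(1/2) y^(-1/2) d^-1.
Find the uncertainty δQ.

Since Q is a product/quotient, work with relative uncertainties:
  (½·δq/q)² = (0.5×0.113)² = 0.00321;  (−½·δy/y)² = (-0.5×0.0454)² = 0.000516;  (-1·δd/d)² = (-1×0.115)² = 0.0133
δQ/Q = √(0.0170) = 0.130
Q = 0.1740, so δQ = 0.130 × 0.1740 = 0.0227.

0.0227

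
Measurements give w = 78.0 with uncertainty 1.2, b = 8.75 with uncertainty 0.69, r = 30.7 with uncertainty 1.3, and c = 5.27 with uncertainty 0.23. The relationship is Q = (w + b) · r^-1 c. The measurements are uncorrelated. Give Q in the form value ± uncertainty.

14.9 ± 0.936

Let u = w + b = 86.8. δu = √(δw² + δb²) = √(1.44 + 0.476) = 1.38, so δu/u = 0.0160.
Q is then a monomial in u, r, c:
δQ/Q = √((δu/u)² + (-1·δr/r)² + (1·δc/c)²) = √(0.000255 + 0.00179 + 0.00190) = 0.0629
Q = 14.9, so δQ = 0.0629 × 14.9 = 0.936.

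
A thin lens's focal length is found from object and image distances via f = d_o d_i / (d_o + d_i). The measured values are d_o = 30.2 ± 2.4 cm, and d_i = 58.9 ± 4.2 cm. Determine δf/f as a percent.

∂f/∂d_o = (d_i/(d_o+d_i))² = 0.437;  ∂f/∂d_i = (d_o/(d_o+d_i))² = 0.115
δf = √((∂f/∂d_o · δd_o)² + (∂f/∂d_i · δd_i)²) = √(1.10 + 0.233) = 1.15 cm
f = 20.0 cm, so δf/f = 1.15/20.0 = 0.0578.

5.78%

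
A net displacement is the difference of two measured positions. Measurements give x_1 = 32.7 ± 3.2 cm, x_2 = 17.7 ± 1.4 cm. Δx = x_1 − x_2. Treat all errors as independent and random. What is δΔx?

Absolute uncertainties add in quadrature for a linear combination:
  (δx_1)² = 10.2;  (δx_2)² = 1.96
δΔx = √(12.2) = 3.49 cm

3.49 cm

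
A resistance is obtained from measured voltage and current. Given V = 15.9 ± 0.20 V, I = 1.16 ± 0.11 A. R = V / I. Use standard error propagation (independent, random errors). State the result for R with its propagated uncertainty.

13.7 ± 1.31 Ω

Each factor contributes (exponent × relative error)² to (δR/R)²:
  (1·δV/V)² = (1×0.0126)² = 0.000158;  (-1·δI/I)² = (-1×0.0948)² = 0.00899
δR/R = √(0.00915) = 0.0957
R = 13.7 Ω, so δR = 0.0957 × 13.7 = 1.31 Ω.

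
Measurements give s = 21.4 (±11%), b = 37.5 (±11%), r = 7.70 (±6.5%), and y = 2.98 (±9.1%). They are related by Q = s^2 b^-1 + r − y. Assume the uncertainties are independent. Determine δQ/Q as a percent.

18.1%

Let p = s^2·b^-1 = 12.2. δp/p = √((2·δs/s)² + (-1·δb/b)²) = √(0.0484 + 0.0121) = 0.246, so δp = 3.00.
Q = p + r − y: δQ = √(δp² + δr² + δy²) = √(9.02 + 0.251 + 0.0735) = 3.06
Q = 16.9, so δQ/Q = 3.06/16.9 = 0.181.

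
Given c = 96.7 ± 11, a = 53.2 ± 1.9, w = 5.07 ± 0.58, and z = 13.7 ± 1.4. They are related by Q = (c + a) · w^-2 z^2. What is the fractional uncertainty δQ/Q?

0.316

Let u = c + a = 150. δu = √(δc² + δa²) = √(121 + 3.61) = 11.2, so δu/u = 0.0745.
Q is then a monomial in u, w, z:
δQ/Q = √((δu/u)² + (-2·δw/w)² + (2·δz/z)²) = √(0.00555 + 0.0523 + 0.0418) = 0.316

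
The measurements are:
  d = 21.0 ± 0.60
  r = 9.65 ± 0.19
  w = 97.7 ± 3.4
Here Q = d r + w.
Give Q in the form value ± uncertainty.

300 ± 7.81

Let p = d·r = 203. δp/p = √((1·δd/d)² + (1·δr/r)²) = √(0.000816 + 0.000388) = 0.0347, so δp = 7.03.
Q = p + w: δQ = √(δp² + δw²) = √(49.4 + 11.6) = 7.81
Q = 300.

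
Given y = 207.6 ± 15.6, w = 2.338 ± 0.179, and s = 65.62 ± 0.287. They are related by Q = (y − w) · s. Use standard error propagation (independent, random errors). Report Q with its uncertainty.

13470 ± 1030

Let u = y − w = 205.3. δu = √(δy² + δw²) = √(243 + 0.0320) = 15.6, so δu/u = 0.0760.
Q is then a monomial in u, s:
δQ/Q = √((δu/u)² + (1·δs/s)²) = √(0.00578 + 1.91e-05) = 0.0761
Q = 13470, so δQ = 0.0761 × 13470 = 1030.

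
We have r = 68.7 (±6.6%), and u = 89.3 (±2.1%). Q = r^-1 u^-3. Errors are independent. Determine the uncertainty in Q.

1.87e-09

Products/powers → add relative errors in quadrature, weighted by exponent:
  (-1·δr/r)² = (-1×0.0660)² = 0.00436;  (-3·δu/u)² = (-3×0.0210)² = 0.00397
δQ/Q = √(0.00833) = 0.0912
Q = 2.04e-08, so δQ = 0.0912 × 2.04e-08 = 1.87e-09.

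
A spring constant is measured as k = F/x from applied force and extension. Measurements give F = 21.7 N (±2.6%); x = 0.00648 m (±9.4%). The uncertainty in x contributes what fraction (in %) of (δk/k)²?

92.9%

(δk/k)² = (1·δF/F)² + (-1·δx/x)²
  F term: (1×0.0260)² = 0.000676
  x term: (-1×0.0940)² = 0.00884
Total = 0.00951. Share from x = 0.00884/0.00951 = 0.929.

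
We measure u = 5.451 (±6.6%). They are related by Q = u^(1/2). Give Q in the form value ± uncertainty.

2.335 ± 0.0770

Products/powers → add relative errors in quadrature, weighted by exponent:
  (½·δu/u)² = (0.5×0.0660)² = 0.00109
δQ/Q = √(0.00109) = 0.0330
Q = 2.335, so δQ = 0.0330 × 2.335 = 0.0770.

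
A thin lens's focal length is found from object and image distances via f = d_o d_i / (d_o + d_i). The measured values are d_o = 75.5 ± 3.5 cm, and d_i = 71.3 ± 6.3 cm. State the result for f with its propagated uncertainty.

36.7 ± 1.86 cm

∂f/∂d_o = (d_i/(d_o+d_i))² = 0.236;  ∂f/∂d_i = (d_o/(d_o+d_i))² = 0.265
δf = √((∂f/∂d_o · δd_o)² + (∂f/∂d_i · δd_i)²) = √(0.682 + 2.78) = 1.86 cm
f = 36.7 cm.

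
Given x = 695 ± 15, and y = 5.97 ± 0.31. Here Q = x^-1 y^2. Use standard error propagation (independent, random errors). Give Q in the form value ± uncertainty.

0.0513 ± 0.00544

For a monomial Q ∝ x^-1, y^2, fractional errors add in quadrature:
  (-1·δx/x)² = (-1×0.0216)² = 0.000466;  (2·δy/y)² = (2×0.0519)² = 0.0108
δQ/Q = √(0.0113) = 0.106
Q = 0.0513, so δQ = 0.106 × 0.0513 = 0.00544.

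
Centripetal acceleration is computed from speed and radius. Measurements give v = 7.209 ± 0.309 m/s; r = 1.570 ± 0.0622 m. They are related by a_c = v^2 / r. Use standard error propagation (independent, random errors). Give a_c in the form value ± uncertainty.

For a monomial a_c ∝ v^2, r^-1, fractional errors add in quadrature:
  (2·δv/v)² = (2×0.0429)² = 0.00735;  (-1·δr/r)² = (-1×0.0396)² = 0.00157
δa_c/a_c = √(0.00892) = 0.0944
a_c = 33.10 m/s^2, so δa_c = 0.0944 × 33.10 = 3.13 m/s^2.

33.10 ± 3.13 m/s^2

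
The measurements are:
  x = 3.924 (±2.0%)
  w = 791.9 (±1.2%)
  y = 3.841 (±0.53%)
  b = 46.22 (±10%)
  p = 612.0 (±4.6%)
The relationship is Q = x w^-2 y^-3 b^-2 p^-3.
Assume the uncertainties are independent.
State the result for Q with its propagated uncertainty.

(2.255 ± 0.554) × 10^-19

Products/powers → add relative errors in quadrature, weighted by exponent:
  (1·δx/x)² = (1×0.0200)² = 0.000400;  (-2·δw/w)² = (-2×0.0120)² = 0.000576;  (-3·δy/y)² = (-3×0.00530)² = 0.000253;  (-2·δb/b)² = (-2×0.100)² = 0.0400;  (-3·δp/p)² = (-3×0.0460)² = 0.0190
δQ/Q = √(0.0603) = 0.246
Q = 2.255e-19, so δQ = 0.246 × 2.255e-19 = 5.54e-20.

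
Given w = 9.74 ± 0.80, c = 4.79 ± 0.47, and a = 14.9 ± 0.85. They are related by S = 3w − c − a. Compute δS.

Sums and differences: (δS)² = Σ (cᵢ δxᵢ)².
  (3·δw)² = 5.76;  (δc)² = 0.221;  (δa)² = 0.722
δS = √(6.70) = 2.59

2.59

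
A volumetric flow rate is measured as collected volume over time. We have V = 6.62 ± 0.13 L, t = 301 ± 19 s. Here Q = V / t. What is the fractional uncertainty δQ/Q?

0.0661

Products/powers → add relative errors in quadrature, weighted by exponent:
  (1·δV/V)² = (1×0.0196)² = 0.000386;  (-1·δt/t)² = (-1×0.0631)² = 0.00398
δQ/Q = √(0.00437) = 0.0661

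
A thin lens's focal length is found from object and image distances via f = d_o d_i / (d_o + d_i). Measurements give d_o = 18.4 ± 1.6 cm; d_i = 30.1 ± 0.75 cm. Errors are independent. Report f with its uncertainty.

∂f/∂d_o = (d_i/(d_o+d_i))² = 0.385;  ∂f/∂d_i = (d_o/(d_o+d_i))² = 0.144
δf = √((∂f/∂d_o · δd_o)² + (∂f/∂d_i · δd_i)²) = √(0.380 + 0.0117) = 0.626 cm
f = 11.4 cm.

11.4 ± 0.626 cm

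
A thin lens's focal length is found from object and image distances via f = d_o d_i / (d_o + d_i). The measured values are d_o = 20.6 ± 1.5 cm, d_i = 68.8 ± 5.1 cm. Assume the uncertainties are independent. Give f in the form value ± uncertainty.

15.9 ± 0.929 cm

∂f/∂d_o = (d_i/(d_o+d_i))² = 0.592;  ∂f/∂d_i = (d_o/(d_o+d_i))² = 0.0531
δf = √((∂f/∂d_o · δd_o)² + (∂f/∂d_i · δd_i)²) = √(0.789 + 0.0733) = 0.929 cm
f = 15.9 cm.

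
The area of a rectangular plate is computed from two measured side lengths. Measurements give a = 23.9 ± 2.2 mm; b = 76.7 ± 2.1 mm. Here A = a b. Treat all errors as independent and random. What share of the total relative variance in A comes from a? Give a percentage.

(δA/A)² = (1·δa/a)² + (1·δb/b)²
  a term: (1×0.0921)² = 0.00847
  b term: (1×0.0274)² = 0.000750
Total = 0.00922. Share from a = 0.00847/0.00922 = 0.919.

91.9%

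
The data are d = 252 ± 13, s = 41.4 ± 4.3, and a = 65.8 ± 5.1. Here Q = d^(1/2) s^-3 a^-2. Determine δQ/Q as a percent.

Each factor contributes (exponent × relative error)² to (δQ/Q)²:
  (½·δd/d)² = (0.5×0.0516)² = 0.000665;  (-3·δs/s)² = (-3×0.104)² = 0.0971;  (-2·δa/a)² = (-2×0.0775)² = 0.0240
δQ/Q = √(0.122) = 0.349

34.9%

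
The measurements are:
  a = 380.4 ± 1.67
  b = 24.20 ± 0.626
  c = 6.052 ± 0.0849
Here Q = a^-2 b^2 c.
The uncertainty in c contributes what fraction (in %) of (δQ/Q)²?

6.67%

(δQ/Q)² = (-2·δa/a)² + (2·δb/b)² + (1·δc/c)²
  a term: (-2×0.00439)² = 7.71e-05
  b term: (2×0.0259)² = 0.00268
  c term: (1×0.0140)² = 0.000197
Total = 0.00295. Share from c = 0.000197/0.00295 = 0.0667.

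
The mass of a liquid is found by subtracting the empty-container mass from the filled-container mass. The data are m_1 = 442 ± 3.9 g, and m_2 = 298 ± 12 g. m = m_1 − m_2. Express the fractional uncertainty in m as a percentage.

8.76%

m is a linear combination, so absolute uncertainties add in quadrature:
  (δm_1)² = 15.2;  (δm_2)² = 144
δm = √(159) = 12.6 g
m = 144 g, so δm/m = 12.6/144 = 0.0876.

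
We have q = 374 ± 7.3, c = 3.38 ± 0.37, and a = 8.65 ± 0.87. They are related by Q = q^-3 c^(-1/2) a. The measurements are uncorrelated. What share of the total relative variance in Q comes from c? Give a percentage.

(δQ/Q)² = (-3·δq/q)² + (−½·δc/c)² + (1·δa/a)²
  q term: (-3×0.0195)² = 0.00343
  c term: (-0.5×0.109)² = 0.00300
  a term: (1×0.101)² = 0.0101
Total = 0.0165. Share from c = 0.00300/0.0165 = 0.181.

18.1%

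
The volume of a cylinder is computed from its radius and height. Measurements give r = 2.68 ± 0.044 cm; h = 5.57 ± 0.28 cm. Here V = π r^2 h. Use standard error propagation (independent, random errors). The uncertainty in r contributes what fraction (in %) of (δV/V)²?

29.9%

(δV/V)² = (2·δr/r)² + (1·δh/h)²
  r term: (2×0.0164)² = 0.00108
  h term: (1×0.0503)² = 0.00253
Total = 0.00361. Share from r = 0.00108/0.00361 = 0.299.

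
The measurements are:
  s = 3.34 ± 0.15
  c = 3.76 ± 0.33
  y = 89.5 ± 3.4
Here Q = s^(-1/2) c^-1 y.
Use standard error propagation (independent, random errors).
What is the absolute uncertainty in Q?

Each factor contributes (exponent × relative error)² to (δQ/Q)²:
  (−½·δs/s)² = (-0.5×0.0449)² = 0.000504;  (-1·δc/c)² = (-1×0.0878)² = 0.00770;  (1·δy/y)² = (1×0.0380)² = 0.00144
δQ/Q = √(0.00965) = 0.0982
Q = 13.0, so δQ = 0.0982 × 13.0 = 1.28.

1.28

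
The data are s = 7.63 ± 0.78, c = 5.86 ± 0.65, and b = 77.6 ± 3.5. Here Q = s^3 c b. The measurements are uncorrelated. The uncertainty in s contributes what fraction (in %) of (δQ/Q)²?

(δQ/Q)² = (3·δs/s)² + (1·δc/c)² + (1·δb/b)²
  s term: (3×0.102)² = 0.0941
  c term: (1×0.111)² = 0.0123
  b term: (1×0.0451)² = 0.00203
Total = 0.108. Share from s = 0.0941/0.108 = 0.868.

86.8%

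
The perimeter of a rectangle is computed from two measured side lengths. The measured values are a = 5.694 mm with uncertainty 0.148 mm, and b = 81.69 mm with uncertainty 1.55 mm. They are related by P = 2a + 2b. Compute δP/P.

Absolute uncertainties add in quadrature for a linear combination:
  (2·δa)² = 0.0876;  (2·δb)² = 9.61
δP = √(9.70) = 3.11 mm
P = 174.8 mm, so δP/P = 3.11/174.8 = 0.0178.

0.0178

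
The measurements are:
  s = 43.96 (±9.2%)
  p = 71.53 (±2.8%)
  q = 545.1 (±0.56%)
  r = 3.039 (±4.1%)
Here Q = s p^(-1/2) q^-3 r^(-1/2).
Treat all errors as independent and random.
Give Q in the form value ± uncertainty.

(1.841 ± 0.178) × 10^-8

Q is a product of powers, so relative uncertainties combine in quadrature:
  (1·δs/s)² = (1×0.0920)² = 0.00846;  (−½·δp/p)² = (-0.5×0.0280)² = 0.000196;  (-3·δq/q)² = (-3×0.00560)² = 0.000282;  (−½·δr/r)² = (-0.5×0.0410)² = 0.000420
δQ/Q = √(0.00936) = 0.0968
Q = 1.841e-08, so δQ = 0.0968 × 1.841e-08 = 1.78e-09.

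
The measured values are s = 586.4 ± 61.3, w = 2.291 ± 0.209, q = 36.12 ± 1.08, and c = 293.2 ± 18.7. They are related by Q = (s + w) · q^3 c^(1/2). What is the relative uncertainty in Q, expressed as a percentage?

Let u = s + w = 588.7. δu = √(δs² + δw²) = √(3760 + 0.0437) = 61.3, so δu/u = 0.104.
Q is then a monomial in u, q, c:
δQ/Q = √((δu/u)² + (3·δq/q)² + (½·δc/c)²) = √(0.0108 + 0.00805 + 0.00102) = 0.141

14.1%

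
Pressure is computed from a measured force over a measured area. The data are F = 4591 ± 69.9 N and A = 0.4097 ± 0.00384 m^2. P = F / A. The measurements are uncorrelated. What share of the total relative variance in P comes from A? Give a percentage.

(δP/P)² = (1·δF/F)² + (-1·δA/A)²
  F term: (1×0.0152)² = 0.000232
  A term: (-1×0.00937)² = 8.78e-05
Total = 0.000320. Share from A = 8.78e-05/0.000320 = 0.275.

27.5%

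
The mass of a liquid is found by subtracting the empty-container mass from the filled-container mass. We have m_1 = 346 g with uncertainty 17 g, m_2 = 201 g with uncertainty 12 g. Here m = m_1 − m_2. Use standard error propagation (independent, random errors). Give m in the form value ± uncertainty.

145 ± 20.8 g

Sums and differences: (δm)² = Σ (cᵢ δxᵢ)².
  (δm_1)² = 289;  (δm_2)² = 144
δm = √(433) = 20.8 g
m = 145 g.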